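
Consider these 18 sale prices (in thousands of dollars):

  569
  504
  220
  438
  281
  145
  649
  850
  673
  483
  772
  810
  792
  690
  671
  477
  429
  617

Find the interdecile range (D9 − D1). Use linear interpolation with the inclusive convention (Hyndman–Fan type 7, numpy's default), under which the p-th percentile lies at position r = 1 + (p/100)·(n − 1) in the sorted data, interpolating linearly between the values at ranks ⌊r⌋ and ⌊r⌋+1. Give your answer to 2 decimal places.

Sorted: 145, 220, 281, 429, 438, 477, 483, 504, 569, 617, 649, 671, 673, 690, 772, 792, 810, 850.
n = 18.
P10: r = 2.7; ranks 2–3 are 220, 281; interpolating gives 262.7.
P90: r = 16.3; ranks 16–17 are 792, 810; interpolating gives 797.4.
Difference: 797.4 − 262.7 = 534.7.

534.70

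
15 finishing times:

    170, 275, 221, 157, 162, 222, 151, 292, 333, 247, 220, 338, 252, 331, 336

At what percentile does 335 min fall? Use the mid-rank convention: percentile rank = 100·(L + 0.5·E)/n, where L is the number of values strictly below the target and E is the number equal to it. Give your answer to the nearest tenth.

Sorted: 151, 157, 162, 170, 220, 221, 222, 247, 252, 275, 292, 331, 333, 336, 338.
Count below 335: L = 13; count equal: E = 0; n = 15.
Percentile rank = 100·(13 + 0.5·0)/15 = 100·13/15 = 86.67.

86.7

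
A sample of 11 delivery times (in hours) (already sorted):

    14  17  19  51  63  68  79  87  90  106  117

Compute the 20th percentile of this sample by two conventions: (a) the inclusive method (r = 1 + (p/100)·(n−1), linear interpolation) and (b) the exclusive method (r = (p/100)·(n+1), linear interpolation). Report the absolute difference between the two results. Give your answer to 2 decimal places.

n = 11.
(a) r = 3 → value at rank 3 = 19.
(b) r = 2.4; between ranks 2 (17) and 3 (19): 17.8.
|19 − 17.8| = 1.2.

1.20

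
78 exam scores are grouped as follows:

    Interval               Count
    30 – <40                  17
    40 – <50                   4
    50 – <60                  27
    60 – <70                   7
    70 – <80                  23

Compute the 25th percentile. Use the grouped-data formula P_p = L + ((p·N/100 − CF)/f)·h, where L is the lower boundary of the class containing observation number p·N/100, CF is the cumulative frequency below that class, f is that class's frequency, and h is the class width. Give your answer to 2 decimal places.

N = 78; target position k = 25/100 · 78 = 19.5.
Cumulative frequencies: 17, 21, 48, 55, 78.
Observation 19.5 falls in the class 40 – <50.
L = 40, CF = 17, f = 4, h = 10.
P25 = 40 + ((19.5 − 17)/4)·10 = 40 + 6.25 = 46.25.

46.25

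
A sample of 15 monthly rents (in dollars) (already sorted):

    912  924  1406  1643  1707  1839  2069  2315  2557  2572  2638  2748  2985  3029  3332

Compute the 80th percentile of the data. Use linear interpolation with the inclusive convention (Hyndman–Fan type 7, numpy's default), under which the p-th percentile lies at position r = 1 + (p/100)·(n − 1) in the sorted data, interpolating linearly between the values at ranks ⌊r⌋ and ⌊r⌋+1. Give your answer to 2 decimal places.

2795.40

n = 15.
r = 1 + (80/100)·(15 − 1) = 1 + 11.2 = 12.2.
Rank 12 is 2748 and rank 13 is 2985.
Interpolate: 2748 + 0.2·(2985 − 2748) = 2748 + 0.2·237 = 2795.4.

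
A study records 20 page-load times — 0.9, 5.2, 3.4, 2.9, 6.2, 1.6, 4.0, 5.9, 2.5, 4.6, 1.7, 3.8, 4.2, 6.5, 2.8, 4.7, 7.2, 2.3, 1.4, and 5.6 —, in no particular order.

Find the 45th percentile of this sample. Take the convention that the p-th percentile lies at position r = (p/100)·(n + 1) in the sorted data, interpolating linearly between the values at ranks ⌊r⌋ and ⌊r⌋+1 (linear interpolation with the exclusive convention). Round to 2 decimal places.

3.58

Sorted: 0.9, 1.4, 1.6, 1.7, 2.3, 2.5, 2.8, 2.9, 3.4, 3.8, 4.0, 4.2, 4.6, 4.7, 5.2, 5.6, 5.9, 6.2, 6.5, 7.2.
n = 20.
r = (45/100)·(20 + 1) = 9.45.
Rank 9 is 3.4 and rank 10 is 3.8.
Interpolate: 3.4 + 0.45·(3.8 − 3.4) = 3.4 + 0.45·0.4 = 3.58.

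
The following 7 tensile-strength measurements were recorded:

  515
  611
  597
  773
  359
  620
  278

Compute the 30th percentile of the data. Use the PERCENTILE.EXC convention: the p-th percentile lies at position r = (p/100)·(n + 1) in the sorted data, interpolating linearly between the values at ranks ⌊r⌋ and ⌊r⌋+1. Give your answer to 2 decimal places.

Sorted: 278, 359, 515, 597, 611, 620, 773.
n = 7.
r = (30/100)·(7 + 1) = 2.4.
Rank 2 is 359 and rank 3 is 515.
Interpolate: 359 + 0.4·(515 − 359) = 359 + 0.4·156 = 421.4.

421.40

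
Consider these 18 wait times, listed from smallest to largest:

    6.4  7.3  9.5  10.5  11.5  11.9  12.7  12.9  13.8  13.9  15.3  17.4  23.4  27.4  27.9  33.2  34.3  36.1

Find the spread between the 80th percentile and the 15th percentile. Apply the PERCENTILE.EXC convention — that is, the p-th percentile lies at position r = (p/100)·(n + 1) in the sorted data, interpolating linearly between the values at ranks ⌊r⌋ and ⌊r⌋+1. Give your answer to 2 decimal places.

n = 18.
P15: r = 2.85; ranks 2–3 are 7.3, 9.5; interpolating gives 9.17.
P80: r = 15.2; ranks 15–16 are 27.9, 33.2; interpolating gives 28.96.
Difference: 28.96 − 9.17 = 19.79.

19.79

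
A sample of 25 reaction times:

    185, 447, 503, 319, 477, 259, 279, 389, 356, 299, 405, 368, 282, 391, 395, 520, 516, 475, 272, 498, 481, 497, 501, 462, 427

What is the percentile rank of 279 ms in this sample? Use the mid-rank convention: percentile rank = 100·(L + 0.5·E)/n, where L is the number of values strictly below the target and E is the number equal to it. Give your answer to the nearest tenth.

14.0

Sorted: 185, 259, 272, 279, 282, 299, 319, 356, 368, 389, 391, 395, 405, 427, 447, 462, 475, 477, 481, 497, 498, 501, 503, 516, 520.
Count below 279: L = 3; count equal: E = 1; n = 25.
Percentile rank = 100·(3 + 0.5·1)/25 = 100·3.5/25 = 14.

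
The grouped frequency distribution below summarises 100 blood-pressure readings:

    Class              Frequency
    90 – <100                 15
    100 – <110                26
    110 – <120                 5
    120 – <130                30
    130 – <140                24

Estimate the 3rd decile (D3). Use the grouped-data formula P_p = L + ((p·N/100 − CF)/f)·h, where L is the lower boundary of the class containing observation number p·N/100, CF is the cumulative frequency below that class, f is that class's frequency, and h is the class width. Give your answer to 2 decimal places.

N = 100; target position k = 30/100 · 100 = 30.
Cumulative frequencies: 15, 41, 46, 76, 100.
Observation 30 falls in the class 100 – <110.
L = 100, CF = 15, f = 26, h = 10.
P30 = 100 + ((30 − 15)/26)·10 = 100 + 5.76923 = 105.769.

105.77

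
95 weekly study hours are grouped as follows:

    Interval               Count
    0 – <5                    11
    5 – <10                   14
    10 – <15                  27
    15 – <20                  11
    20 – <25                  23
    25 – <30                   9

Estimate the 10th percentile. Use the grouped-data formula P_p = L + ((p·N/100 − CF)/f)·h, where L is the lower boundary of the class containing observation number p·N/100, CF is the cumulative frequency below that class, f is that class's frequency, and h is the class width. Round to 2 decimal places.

N = 95; target position k = 10/100 · 95 = 9.5.
Cumulative frequencies: 11, 25, 52, 63, 86, 95.
Observation 9.5 falls in the class 0 – <5.
L = 0, CF = 0, f = 11, h = 5.
P10 = 0 + ((9.5 − 0)/11)·5 = 0 + 4.31818 = 4.31818.

4.32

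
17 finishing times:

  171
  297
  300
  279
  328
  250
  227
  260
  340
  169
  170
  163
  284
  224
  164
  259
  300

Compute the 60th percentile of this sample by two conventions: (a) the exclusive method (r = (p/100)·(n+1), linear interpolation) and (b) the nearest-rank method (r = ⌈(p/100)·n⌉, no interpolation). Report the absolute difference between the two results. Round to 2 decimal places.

Sorted: 163, 164, 169, 170, 171, 224, 227, 250, 259, 260, 279, 284, 297, 300, 300, 328, 340.
n = 17.
(a) r = 10.8; between ranks 10 (260) and 11 (279): 275.2.
(b) the nearest-rank method: rank 11 → 279.
|275.2 − 279| = 3.8.

3.80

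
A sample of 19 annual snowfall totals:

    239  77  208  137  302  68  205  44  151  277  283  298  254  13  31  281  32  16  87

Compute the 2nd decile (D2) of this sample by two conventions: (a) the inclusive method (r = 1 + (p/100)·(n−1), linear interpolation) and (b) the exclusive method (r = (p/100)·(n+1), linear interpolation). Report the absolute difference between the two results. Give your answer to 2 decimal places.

7.20

Sorted: 13, 16, 31, 32, 44, 68, 77, 87, 137, 151, 205, 208, 239, 254, 277, 281, 283, 298, 302.
n = 19.
(a) r = 4.6; between ranks 4 (32) and 5 (44): 39.2.
(b) r = 4 → value at rank 4 = 32.
|39.2 − 32| = 7.2.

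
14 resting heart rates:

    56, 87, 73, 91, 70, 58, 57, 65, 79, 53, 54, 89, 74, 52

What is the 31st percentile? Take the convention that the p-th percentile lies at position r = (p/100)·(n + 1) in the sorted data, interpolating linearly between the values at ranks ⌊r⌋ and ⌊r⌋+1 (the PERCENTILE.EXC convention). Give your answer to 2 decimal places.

Sorted: 52, 53, 54, 56, 57, 58, 65, 70, 73, 74, 79, 87, 89, 91.
n = 14.
r = (31/100)·(14 + 1) = 4.65.
Rank 4 is 56 and rank 5 is 57.
Interpolate: 56 + 0.65·(57 − 56) = 56 + 0.65·1 = 56.65.

56.65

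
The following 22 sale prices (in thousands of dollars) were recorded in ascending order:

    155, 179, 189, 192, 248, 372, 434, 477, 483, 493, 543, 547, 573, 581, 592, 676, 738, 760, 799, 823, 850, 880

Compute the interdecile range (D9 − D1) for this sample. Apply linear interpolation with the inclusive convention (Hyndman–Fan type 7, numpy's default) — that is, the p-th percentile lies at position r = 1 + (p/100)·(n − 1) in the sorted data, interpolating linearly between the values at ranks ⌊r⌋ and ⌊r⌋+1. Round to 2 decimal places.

631.30

n = 22.
P10: r = 3.1; ranks 3–4 are 189, 192; interpolating gives 189.3.
P90: r = 19.9; ranks 19–20 are 799, 823; interpolating gives 820.6.
Difference: 820.6 − 189.3 = 631.3.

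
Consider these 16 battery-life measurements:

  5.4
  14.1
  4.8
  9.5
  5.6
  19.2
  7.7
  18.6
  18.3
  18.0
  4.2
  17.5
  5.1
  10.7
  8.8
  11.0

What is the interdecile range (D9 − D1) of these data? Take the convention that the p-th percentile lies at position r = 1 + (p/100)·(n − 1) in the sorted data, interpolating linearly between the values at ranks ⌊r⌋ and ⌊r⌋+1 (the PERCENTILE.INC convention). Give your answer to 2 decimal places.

13.50

Sorted: 4.2, 4.8, 5.1, 5.4, 5.6, 7.7, 8.8, 9.5, 10.7, 11.0, 14.1, 17.5, 18.0, 18.3, 18.6, 19.2.
n = 16.
P10: r = 2.5; ranks 2–3 are 4.8, 5.1; interpolating gives 4.95.
P90: r = 14.5; ranks 14–15 are 18.3, 18.6; interpolating gives 18.45.
Difference: 18.45 − 4.95 = 13.5.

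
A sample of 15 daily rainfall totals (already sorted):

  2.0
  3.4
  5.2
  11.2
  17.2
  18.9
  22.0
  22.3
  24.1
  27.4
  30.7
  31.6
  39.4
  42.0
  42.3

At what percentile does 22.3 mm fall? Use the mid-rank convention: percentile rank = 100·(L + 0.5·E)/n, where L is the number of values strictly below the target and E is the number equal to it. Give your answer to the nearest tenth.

50.0

Count below 22.3: L = 7; count equal: E = 1; n = 15.
Percentile rank = 100·(7 + 0.5·1)/15 = 100·7.5/15 = 50.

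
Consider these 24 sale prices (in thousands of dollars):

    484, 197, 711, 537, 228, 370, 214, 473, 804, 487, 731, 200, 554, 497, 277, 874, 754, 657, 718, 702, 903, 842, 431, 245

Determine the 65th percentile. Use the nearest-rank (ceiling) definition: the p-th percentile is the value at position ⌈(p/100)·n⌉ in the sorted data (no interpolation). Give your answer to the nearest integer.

Sorted: 197, 200, 214, 228, 245, 277, 370, 431, 473, 484, 487, 497, 537, 554, 657, 702, 711, 718, 731, 754, 804, 842, 874, 903.
n = 24.
Position = ⌈65/100 · 24⌉ = ⌈15.6⌉ = 16.
The value at rank 16 is 702.

702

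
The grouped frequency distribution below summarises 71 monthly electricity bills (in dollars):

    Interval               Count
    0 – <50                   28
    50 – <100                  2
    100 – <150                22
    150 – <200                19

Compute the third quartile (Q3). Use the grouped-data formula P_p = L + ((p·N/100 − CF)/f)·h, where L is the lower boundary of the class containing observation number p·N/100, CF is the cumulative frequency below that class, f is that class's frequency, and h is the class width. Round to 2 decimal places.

N = 71; target position k = 75/100 · 71 = 53.25.
Cumulative frequencies: 28, 30, 52, 71.
Observation 53.25 falls in the class 150 – <200.
L = 150, CF = 52, f = 19, h = 50.
P75 = 150 + ((53.25 − 52)/19)·50 = 150 + 3.28947 = 153.289.

153.29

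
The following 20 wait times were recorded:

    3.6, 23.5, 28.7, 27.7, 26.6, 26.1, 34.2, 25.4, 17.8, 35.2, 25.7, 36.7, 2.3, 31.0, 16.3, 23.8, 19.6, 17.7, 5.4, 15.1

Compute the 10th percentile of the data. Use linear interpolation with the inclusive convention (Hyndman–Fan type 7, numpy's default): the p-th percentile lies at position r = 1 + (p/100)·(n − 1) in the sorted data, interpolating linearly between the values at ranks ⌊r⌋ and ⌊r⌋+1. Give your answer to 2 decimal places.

Sorted: 2.3, 3.6, 5.4, 15.1, 16.3, 17.7, 17.8, 19.6, 23.5, 23.8, 25.4, 25.7, 26.1, 26.6, 27.7, 28.7, 31.0, 34.2, 35.2, 36.7.
n = 20.
r = 1 + (10/100)·(20 − 1) = 1 + 1.9 = 2.9.
Rank 2 is 3.6 and rank 3 is 5.4.
Interpolate: 3.6 + 0.9·(5.4 − 3.6) = 3.6 + 0.9·1.8 = 5.22.

5.22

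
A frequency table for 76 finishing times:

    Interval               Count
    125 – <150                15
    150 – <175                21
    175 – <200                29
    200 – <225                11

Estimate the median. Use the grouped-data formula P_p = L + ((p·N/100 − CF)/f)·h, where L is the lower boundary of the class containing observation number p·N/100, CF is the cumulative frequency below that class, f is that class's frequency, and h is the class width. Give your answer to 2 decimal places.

N = 76; target position k = 50/100 · 76 = 38.
Cumulative frequencies: 15, 36, 65, 76.
Observation 38 falls in the class 175 – <200.
L = 175, CF = 36, f = 29, h = 25.
P50 = 175 + ((38 − 36)/29)·25 = 175 + 1.72414 = 176.724.

176.72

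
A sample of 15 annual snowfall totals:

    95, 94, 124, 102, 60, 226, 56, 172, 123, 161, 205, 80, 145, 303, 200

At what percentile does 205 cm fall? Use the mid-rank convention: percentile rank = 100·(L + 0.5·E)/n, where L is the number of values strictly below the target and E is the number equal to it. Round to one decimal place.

Sorted: 56, 60, 80, 94, 95, 102, 123, 124, 145, 161, 172, 200, 205, 226, 303.
Count below 205: L = 12; count equal: E = 1; n = 15.
Percentile rank = 100·(12 + 0.5·1)/15 = 100·12.5/15 = 83.33.

83.3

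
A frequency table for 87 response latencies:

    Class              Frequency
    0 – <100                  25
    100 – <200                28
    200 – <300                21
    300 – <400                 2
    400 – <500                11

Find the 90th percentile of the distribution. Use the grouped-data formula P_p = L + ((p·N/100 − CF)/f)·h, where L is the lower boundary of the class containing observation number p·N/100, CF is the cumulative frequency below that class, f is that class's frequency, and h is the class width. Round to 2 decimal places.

420.91

N = 87; target position k = 90/100 · 87 = 78.3.
Cumulative frequencies: 25, 53, 74, 76, 87.
Observation 78.3 falls in the class 400 – <500.
L = 400, CF = 76, f = 11, h = 100.
P90 = 400 + ((78.3 − 76)/11)·100 = 400 + 20.9091 = 420.909.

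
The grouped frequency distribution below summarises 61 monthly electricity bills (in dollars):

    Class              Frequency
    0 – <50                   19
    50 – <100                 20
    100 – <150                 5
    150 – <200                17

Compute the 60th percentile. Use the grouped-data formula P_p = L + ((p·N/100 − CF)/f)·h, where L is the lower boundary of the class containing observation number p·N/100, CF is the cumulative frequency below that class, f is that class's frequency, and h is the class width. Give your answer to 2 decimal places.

94.00

N = 61; target position k = 60/100 · 61 = 36.6.
Cumulative frequencies: 19, 39, 44, 61.
Observation 36.6 falls in the class 50 – <100.
L = 50, CF = 19, f = 20, h = 50.
P60 = 50 + ((36.6 − 19)/20)·50 = 50 + 44 = 94.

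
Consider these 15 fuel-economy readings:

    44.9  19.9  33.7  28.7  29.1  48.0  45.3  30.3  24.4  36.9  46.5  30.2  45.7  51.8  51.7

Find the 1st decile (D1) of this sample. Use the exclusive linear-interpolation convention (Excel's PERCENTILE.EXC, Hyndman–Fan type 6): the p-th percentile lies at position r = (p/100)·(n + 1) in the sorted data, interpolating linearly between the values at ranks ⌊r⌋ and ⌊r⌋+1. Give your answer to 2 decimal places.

22.60

Sorted: 19.9, 24.4, 28.7, 29.1, 30.2, 30.3, 33.7, 36.9, 44.9, 45.3, 45.7, 46.5, 48.0, 51.7, 51.8.
n = 15.
r = (10/100)·(15 + 1) = 1.6.
Rank 1 is 19.9 and rank 2 is 24.4.
Interpolate: 19.9 + 0.6·(24.4 − 19.9) = 19.9 + 0.6·4.5 = 22.6.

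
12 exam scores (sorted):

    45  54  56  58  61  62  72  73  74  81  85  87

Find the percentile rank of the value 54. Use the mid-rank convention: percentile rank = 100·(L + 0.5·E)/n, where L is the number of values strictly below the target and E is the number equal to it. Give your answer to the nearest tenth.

12.5

Count below 54: L = 1; count equal: E = 1; n = 12.
Percentile rank = 100·(1 + 0.5·1)/12 = 100·1.5/12 = 12.5.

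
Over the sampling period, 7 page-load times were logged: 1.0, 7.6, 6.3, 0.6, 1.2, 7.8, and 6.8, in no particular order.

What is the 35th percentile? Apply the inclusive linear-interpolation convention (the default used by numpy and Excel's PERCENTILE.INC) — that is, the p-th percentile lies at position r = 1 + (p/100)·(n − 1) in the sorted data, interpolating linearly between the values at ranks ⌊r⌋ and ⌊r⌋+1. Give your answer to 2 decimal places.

Sorted: 0.6, 1.0, 1.2, 6.3, 6.8, 7.6, 7.8.
n = 7.
r = 1 + (35/100)·(7 − 1) = 1 + 2.1 = 3.1.
Rank 3 is 1.2 and rank 4 is 6.3.
Interpolate: 1.2 + 0.1·(6.3 − 1.2) = 1.2 + 0.1·5.1 = 1.71.

1.71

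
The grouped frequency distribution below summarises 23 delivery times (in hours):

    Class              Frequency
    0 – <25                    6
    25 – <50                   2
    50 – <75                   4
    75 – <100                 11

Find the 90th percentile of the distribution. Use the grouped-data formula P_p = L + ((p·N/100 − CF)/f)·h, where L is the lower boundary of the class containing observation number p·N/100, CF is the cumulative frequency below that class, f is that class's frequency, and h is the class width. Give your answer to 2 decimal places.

N = 23; target position k = 90/100 · 23 = 20.7.
Cumulative frequencies: 6, 8, 12, 23.
Observation 20.7 falls in the class 75 – <100.
L = 75, CF = 12, f = 11, h = 25.
P90 = 75 + ((20.7 − 12)/11)·25 = 75 + 19.7727 = 94.7727.

94.77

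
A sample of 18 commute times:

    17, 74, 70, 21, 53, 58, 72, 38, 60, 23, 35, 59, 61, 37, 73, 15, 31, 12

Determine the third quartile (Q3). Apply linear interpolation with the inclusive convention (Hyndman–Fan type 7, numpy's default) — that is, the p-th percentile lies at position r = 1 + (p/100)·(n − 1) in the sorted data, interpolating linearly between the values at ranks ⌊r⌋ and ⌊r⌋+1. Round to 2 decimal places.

Sorted: 12, 15, 17, 21, 23, 31, 35, 37, 38, 53, 58, 59, 60, 61, 70, 72, 73, 74.
n = 18.
r = 1 + (75/100)·(18 − 1) = 1 + 12.75 = 13.75.
Rank 13 is 60 and rank 14 is 61.
Interpolate: 60 + 0.75·(61 − 60) = 60 + 0.75·1 = 60.75.

60.75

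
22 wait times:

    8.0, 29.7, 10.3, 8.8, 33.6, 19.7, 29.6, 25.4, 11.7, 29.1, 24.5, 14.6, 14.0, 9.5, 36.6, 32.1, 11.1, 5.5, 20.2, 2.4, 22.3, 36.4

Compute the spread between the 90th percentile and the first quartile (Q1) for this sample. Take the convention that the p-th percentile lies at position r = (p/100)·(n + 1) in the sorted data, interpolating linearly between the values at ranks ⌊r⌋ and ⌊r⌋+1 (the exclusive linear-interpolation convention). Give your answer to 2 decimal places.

Sorted: 2.4, 5.5, 8.0, 8.8, 9.5, 10.3, 11.1, 11.7, 14.0, 14.6, 19.7, 20.2, 22.3, 24.5, 25.4, 29.1, 29.6, 29.7, 32.1, 33.6, 36.4, 36.6.
n = 22.
P25: r = 5.75; ranks 5–6 are 9.5, 10.3; interpolating gives 10.1.
P90: r = 20.7; ranks 20–21 are 33.6, 36.4; interpolating gives 35.56.
Difference: 35.56 − 10.1 = 25.46.

25.46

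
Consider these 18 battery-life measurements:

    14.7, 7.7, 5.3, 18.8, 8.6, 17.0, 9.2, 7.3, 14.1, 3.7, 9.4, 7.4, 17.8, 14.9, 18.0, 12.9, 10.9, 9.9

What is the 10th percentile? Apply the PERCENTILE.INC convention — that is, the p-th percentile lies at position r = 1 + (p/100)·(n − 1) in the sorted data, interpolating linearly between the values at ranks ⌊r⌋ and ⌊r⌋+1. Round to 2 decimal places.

Sorted: 3.7, 5.3, 7.3, 7.4, 7.7, 8.6, 9.2, 9.4, 9.9, 10.9, 12.9, 14.1, 14.7, 14.9, 17.0, 17.8, 18.0, 18.8.
n = 18.
r = 1 + (10/100)·(18 − 1) = 1 + 1.7 = 2.7.
Rank 2 is 5.3 and rank 3 is 7.3.
Interpolate: 5.3 + 0.7·(7.3 − 5.3) = 5.3 + 0.7·2 = 6.7.

6.70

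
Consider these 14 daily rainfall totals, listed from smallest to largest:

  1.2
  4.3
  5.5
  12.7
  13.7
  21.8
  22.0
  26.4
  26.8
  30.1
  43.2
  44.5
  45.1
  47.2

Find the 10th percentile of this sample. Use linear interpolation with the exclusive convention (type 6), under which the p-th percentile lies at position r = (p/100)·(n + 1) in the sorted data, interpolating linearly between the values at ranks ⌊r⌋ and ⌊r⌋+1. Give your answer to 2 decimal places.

2.75

n = 14.
r = (10/100)·(14 + 1) = 1.5.
Rank 1 is 1.2 and rank 2 is 4.3.
Interpolate: 1.2 + 0.5·(4.3 − 1.2) = 1.2 + 0.5·3.1 = 2.75.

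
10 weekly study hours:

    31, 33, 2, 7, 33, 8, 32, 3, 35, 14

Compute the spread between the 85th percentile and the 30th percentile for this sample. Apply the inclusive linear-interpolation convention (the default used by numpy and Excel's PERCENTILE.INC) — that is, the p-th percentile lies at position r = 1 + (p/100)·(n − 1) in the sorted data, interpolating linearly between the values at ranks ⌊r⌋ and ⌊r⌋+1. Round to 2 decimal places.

25.30

Sorted: 2, 3, 7, 8, 14, 31, 32, 33, 33, 35.
n = 10.
P30: r = 3.7; ranks 3–4 are 7, 8; interpolating gives 7.7.
P85: r = 8.65; ranks 8–9 are 33, 33; interpolating gives 33.
Difference: 33 − 7.7 = 25.3.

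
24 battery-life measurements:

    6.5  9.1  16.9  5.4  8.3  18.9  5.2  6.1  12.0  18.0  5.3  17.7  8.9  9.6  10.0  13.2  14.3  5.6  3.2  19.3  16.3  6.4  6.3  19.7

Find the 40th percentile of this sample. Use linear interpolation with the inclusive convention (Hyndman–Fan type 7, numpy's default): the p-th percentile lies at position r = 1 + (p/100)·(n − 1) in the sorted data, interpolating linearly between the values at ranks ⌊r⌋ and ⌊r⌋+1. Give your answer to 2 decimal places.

8.42

Sorted: 3.2, 5.2, 5.3, 5.4, 5.6, 6.1, 6.3, 6.4, 6.5, 8.3, 8.9, 9.1, 9.6, 10.0, 12.0, 13.2, 14.3, 16.3, 16.9, 17.7, 18.0, 18.9, 19.3, 19.7.
n = 24.
r = 1 + (40/100)·(24 − 1) = 1 + 9.2 = 10.2.
Rank 10 is 8.3 and rank 11 is 8.9.
Interpolate: 8.3 + 0.2·(8.9 − 8.3) = 8.3 + 0.2·0.6 = 8.42.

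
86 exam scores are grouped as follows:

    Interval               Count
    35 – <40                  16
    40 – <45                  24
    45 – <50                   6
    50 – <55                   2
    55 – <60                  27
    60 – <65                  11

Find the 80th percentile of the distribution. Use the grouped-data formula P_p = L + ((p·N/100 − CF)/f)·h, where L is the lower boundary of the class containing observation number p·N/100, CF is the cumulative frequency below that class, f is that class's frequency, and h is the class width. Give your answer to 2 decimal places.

58.85

N = 86; target position k = 80/100 · 86 = 68.8.
Cumulative frequencies: 16, 40, 46, 48, 75, 86.
Observation 68.8 falls in the class 55 – <60.
L = 55, CF = 48, f = 27, h = 5.
P80 = 55 + ((68.8 − 48)/27)·5 = 55 + 3.85185 = 58.8519.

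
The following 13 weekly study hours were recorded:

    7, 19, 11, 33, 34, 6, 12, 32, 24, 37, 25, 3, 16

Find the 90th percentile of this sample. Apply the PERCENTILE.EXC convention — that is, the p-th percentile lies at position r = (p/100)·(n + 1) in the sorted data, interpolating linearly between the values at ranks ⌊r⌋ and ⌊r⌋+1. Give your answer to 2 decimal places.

Sorted: 3, 6, 7, 11, 12, 16, 19, 24, 25, 32, 33, 34, 37.
n = 13.
r = (90/100)·(13 + 1) = 12.6.
Rank 12 is 34 and rank 13 is 37.
Interpolate: 34 + 0.6·(37 − 34) = 34 + 0.6·3 = 35.8.

35.80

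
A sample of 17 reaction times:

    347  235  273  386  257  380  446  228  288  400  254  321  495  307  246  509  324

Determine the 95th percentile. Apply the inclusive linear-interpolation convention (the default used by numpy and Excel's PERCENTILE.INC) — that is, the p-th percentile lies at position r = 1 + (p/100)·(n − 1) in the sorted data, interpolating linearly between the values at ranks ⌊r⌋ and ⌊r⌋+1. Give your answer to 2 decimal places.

Sorted: 228, 235, 246, 254, 257, 273, 288, 307, 321, 324, 347, 380, 386, 400, 446, 495, 509.
n = 17.
r = 1 + (95/100)·(17 − 1) = 1 + 15.2 = 16.2.
Rank 16 is 495 and rank 17 is 509.
Interpolate: 495 + 0.2·(509 − 495) = 495 + 0.2·14 = 497.8.

497.80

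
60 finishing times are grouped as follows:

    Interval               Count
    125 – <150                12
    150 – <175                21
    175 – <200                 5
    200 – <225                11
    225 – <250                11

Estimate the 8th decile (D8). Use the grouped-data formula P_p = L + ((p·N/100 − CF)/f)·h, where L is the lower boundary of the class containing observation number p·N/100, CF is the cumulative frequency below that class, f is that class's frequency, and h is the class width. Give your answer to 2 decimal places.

N = 60; target position k = 80/100 · 60 = 48.
Cumulative frequencies: 12, 33, 38, 49, 60.
Observation 48 falls in the class 200 – <225.
L = 200, CF = 38, f = 11, h = 25.
P80 = 200 + ((48 − 38)/11)·25 = 200 + 22.7273 = 222.727.

222.73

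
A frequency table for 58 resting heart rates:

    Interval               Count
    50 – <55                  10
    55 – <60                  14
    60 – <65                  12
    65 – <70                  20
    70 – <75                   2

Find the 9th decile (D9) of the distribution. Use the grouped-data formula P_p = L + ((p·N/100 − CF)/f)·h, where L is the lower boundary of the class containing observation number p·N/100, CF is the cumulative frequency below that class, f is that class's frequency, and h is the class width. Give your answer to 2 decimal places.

N = 58; target position k = 90/100 · 58 = 52.2.
Cumulative frequencies: 10, 24, 36, 56, 58.
Observation 52.2 falls in the class 65 – <70.
L = 65, CF = 36, f = 20, h = 5.
P90 = 65 + ((52.2 − 36)/20)·5 = 65 + 4.05 = 69.05.

69.05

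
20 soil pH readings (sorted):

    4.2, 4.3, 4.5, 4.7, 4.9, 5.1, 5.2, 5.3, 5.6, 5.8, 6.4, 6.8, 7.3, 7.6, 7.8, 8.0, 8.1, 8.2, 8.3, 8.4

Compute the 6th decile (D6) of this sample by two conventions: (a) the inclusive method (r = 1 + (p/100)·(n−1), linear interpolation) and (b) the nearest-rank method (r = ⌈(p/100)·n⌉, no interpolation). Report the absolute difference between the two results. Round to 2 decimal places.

n = 20.
(a) r = 12.4; between ranks 12 (6.8) and 13 (7.3): 7.
(b) the nearest-rank method: rank 12 → 6.8.
|7 − 6.8| = 0.2.

0.20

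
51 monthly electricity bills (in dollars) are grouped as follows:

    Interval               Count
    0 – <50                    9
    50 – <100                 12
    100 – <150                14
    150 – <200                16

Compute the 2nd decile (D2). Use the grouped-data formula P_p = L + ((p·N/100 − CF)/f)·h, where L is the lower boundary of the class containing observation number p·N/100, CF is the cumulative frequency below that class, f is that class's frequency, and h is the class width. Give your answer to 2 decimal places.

55.00

N = 51; target position k = 20/100 · 51 = 10.2.
Cumulative frequencies: 9, 21, 35, 51.
Observation 10.2 falls in the class 50 – <100.
L = 50, CF = 9, f = 12, h = 50.
P20 = 50 + ((10.2 − 9)/12)·50 = 50 + 5 = 55.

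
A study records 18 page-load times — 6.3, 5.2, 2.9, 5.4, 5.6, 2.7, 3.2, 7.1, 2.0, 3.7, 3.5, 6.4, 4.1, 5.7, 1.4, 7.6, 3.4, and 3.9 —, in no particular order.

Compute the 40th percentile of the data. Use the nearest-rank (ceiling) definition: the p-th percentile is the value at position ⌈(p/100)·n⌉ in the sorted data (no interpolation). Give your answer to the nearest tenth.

Sorted: 1.4, 2.0, 2.7, 2.9, 3.2, 3.4, 3.5, 3.7, 3.9, 4.1, 5.2, 5.4, 5.6, 5.7, 6.3, 6.4, 7.1, 7.6.
n = 18.
Position = ⌈40/100 · 18⌉ = ⌈7.2⌉ = 8.
The value at rank 8 is 3.7.

3.7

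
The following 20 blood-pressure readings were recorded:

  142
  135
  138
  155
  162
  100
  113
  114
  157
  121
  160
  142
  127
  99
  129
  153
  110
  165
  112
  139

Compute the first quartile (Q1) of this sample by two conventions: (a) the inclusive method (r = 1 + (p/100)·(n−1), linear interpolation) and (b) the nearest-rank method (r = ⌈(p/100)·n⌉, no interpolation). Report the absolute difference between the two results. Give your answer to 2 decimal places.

0.75

Sorted: 99, 100, 110, 112, 113, 114, 121, 127, 129, 135, 138, 139, 142, 142, 153, 155, 157, 160, 162, 165.
n = 20.
(a) r = 5.75; between ranks 5 (113) and 6 (114): 113.75.
(b) the nearest-rank method: rank 5 → 113.
|113.75 − 113| = 0.75.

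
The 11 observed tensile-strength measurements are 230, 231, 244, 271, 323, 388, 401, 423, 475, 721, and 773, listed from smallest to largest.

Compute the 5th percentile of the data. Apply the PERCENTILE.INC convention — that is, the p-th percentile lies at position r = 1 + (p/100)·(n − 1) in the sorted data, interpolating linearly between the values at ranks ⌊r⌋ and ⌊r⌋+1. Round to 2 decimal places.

n = 11.
r = 1 + (5/100)·(11 − 1) = 1 + 0.5 = 1.5.
Rank 1 is 230 and rank 2 is 231.
Interpolate: 230 + 0.5·(231 − 230) = 230 + 0.5·1 = 230.5.

230.50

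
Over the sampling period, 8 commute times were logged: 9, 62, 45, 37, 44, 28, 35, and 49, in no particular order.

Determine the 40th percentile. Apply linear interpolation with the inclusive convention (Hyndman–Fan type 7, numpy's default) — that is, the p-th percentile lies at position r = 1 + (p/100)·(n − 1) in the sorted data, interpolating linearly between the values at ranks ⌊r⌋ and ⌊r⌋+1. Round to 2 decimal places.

36.60

Sorted: 9, 28, 35, 37, 44, 45, 49, 62.
n = 8.
r = 1 + (40/100)·(8 − 1) = 1 + 2.8 = 3.8.
Rank 3 is 35 and rank 4 is 37.
Interpolate: 35 + 0.8·(37 − 35) = 35 + 0.8·2 = 36.6.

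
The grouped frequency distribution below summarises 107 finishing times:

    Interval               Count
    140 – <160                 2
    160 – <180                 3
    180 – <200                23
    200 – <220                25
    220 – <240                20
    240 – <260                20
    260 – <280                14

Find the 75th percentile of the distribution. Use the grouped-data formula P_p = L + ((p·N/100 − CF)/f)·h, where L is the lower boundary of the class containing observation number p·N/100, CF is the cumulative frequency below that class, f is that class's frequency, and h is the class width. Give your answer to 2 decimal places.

247.25

N = 107; target position k = 75/100 · 107 = 80.25.
Cumulative frequencies: 2, 5, 28, 53, 73, 93, 107.
Observation 80.25 falls in the class 240 – <260.
L = 240, CF = 73, f = 20, h = 20.
P75 = 240 + ((80.25 − 73)/20)·20 = 240 + 7.25 = 247.25.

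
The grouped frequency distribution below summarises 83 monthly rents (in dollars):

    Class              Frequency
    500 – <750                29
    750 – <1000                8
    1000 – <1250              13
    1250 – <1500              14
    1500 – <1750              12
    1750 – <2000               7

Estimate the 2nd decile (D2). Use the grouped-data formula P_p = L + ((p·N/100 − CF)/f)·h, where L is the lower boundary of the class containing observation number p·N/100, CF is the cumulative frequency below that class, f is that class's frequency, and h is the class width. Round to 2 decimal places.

N = 83; target position k = 20/100 · 83 = 16.6.
Cumulative frequencies: 29, 37, 50, 64, 76, 83.
Observation 16.6 falls in the class 500 – <750.
L = 500, CF = 0, f = 29, h = 250.
P20 = 500 + ((16.6 − 0)/29)·250 = 500 + 143.103 = 643.103.

643.10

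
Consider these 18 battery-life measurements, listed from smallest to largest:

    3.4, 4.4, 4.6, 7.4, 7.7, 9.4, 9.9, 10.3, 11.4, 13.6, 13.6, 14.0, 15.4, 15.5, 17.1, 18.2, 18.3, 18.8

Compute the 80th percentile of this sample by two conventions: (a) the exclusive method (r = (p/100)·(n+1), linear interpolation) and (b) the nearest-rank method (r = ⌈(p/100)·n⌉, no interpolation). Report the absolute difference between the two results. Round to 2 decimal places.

n = 18.
(a) r = 15.2; between ranks 15 (17.1) and 16 (18.2): 17.32.
(b) the nearest-rank method: rank 15 → 17.1.
|17.32 − 17.1| = 0.22.

0.22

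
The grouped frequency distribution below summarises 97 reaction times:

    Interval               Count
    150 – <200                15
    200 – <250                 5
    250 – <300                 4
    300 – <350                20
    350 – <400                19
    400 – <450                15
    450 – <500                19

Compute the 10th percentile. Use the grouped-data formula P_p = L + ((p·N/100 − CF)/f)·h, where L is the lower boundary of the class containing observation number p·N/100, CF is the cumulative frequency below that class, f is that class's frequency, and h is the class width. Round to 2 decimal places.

182.33

N = 97; target position k = 10/100 · 97 = 9.7.
Cumulative frequencies: 15, 20, 24, 44, 63, 78, 97.
Observation 9.7 falls in the class 150 – <200.
L = 150, CF = 0, f = 15, h = 50.
P10 = 150 + ((9.7 − 0)/15)·50 = 150 + 32.3333 = 182.333.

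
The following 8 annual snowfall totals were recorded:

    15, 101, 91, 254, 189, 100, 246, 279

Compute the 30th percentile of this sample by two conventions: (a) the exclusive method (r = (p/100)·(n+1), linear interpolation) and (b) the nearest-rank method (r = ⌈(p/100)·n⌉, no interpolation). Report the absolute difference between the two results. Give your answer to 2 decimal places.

2.70

Sorted: 15, 91, 100, 101, 189, 246, 254, 279.
n = 8.
(a) r = 2.7; between ranks 2 (91) and 3 (100): 97.3.
(b) the nearest-rank method: rank 3 → 100.
|97.3 − 100| = 2.7.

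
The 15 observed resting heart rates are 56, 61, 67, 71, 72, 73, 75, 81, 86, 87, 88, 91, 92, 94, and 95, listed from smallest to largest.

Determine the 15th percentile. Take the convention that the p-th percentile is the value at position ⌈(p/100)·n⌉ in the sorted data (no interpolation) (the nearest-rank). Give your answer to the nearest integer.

n = 15.
Position = ⌈15/100 · 15⌉ = ⌈2.25⌉ = 3.
The value at rank 3 is 67.

67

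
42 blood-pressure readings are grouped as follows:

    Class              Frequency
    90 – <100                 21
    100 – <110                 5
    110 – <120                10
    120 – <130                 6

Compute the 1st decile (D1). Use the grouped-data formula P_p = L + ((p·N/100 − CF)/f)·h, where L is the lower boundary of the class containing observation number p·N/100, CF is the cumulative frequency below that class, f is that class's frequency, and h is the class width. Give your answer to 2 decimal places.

92.00

N = 42; target position k = 10/100 · 42 = 4.2.
Cumulative frequencies: 21, 26, 36, 42.
Observation 4.2 falls in the class 90 – <100.
L = 90, CF = 0, f = 21, h = 10.
P10 = 90 + ((4.2 − 0)/21)·10 = 90 + 2 = 92.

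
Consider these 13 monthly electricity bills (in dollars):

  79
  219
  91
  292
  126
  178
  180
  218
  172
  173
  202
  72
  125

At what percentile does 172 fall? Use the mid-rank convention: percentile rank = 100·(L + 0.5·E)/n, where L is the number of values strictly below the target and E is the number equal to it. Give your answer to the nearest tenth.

42.3

Sorted: 72, 79, 91, 125, 126, 172, 173, 178, 180, 202, 218, 219, 292.
Count below 172: L = 5; count equal: E = 1; n = 13.
Percentile rank = 100·(5 + 0.5·1)/13 = 100·5.5/13 = 42.31.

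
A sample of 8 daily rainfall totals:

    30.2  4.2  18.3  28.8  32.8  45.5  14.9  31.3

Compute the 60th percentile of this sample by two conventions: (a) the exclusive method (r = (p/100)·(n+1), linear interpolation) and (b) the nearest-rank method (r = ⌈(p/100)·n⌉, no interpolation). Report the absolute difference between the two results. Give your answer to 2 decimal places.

0.44

Sorted: 4.2, 14.9, 18.3, 28.8, 30.2, 31.3, 32.8, 45.5.
n = 8.
(a) r = 5.4; between ranks 5 (30.2) and 6 (31.3): 30.64.
(b) the nearest-rank method: rank 5 → 30.2.
|30.64 − 30.2| = 0.44.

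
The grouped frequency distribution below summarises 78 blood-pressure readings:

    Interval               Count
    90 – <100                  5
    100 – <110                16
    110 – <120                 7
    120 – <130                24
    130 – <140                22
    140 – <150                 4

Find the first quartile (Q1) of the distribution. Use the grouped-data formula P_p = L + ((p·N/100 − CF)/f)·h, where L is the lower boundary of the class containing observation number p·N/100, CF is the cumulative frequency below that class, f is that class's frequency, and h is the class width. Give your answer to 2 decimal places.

N = 78; target position k = 25/100 · 78 = 19.5.
Cumulative frequencies: 5, 21, 28, 52, 74, 78.
Observation 19.5 falls in the class 100 – <110.
L = 100, CF = 5, f = 16, h = 10.
P25 = 100 + ((19.5 − 5)/16)·10 = 100 + 9.0625 = 109.062.

109.06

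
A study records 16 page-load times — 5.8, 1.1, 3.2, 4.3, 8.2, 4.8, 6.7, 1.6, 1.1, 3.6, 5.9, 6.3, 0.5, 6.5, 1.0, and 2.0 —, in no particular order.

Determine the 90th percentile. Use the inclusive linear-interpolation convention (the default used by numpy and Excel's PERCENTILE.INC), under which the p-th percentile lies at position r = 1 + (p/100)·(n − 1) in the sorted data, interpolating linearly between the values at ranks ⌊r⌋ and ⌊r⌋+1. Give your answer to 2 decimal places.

6.60

Sorted: 0.5, 1.0, 1.1, 1.1, 1.6, 2.0, 3.2, 3.6, 4.3, 4.8, 5.8, 5.9, 6.3, 6.5, 6.7, 8.2.
n = 16.
r = 1 + (90/100)·(16 − 1) = 1 + 13.5 = 14.5.
Rank 14 is 6.5 and rank 15 is 6.7.
Interpolate: 6.5 + 0.5·(6.7 − 6.5) = 6.5 + 0.5·0.2 = 6.6.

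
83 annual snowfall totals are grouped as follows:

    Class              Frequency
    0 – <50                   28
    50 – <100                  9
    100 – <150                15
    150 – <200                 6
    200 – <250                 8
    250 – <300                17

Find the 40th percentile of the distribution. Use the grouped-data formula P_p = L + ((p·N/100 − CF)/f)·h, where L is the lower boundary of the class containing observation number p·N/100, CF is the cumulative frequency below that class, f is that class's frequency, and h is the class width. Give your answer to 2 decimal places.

78.89

N = 83; target position k = 40/100 · 83 = 33.2.
Cumulative frequencies: 28, 37, 52, 58, 66, 83.
Observation 33.2 falls in the class 50 – <100.
L = 50, CF = 28, f = 9, h = 50.
P40 = 50 + ((33.2 − 28)/9)·50 = 50 + 28.8889 = 78.8889.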